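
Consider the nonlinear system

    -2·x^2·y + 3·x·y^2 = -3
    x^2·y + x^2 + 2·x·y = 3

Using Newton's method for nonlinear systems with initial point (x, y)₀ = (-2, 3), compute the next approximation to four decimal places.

At (-2, 3): F = (-75.0000, 1.0000).
Jacobian J = [[-4·x·y + 3·y^2, -2·x^2 + 6·x·y], [2·x·y + 2·x + 2·y, x^2 + 2·x]].
At the point, J = [[51.0000, -44.0000], [-10.0000, 0.0000]] (det J = -440.0000).
Solving J·Δ = −F gives Δ = (0.1000, -1.5886).
Then the next iterate is (x, y)₁ = (-1.9000, 1.4114).

(-1.9000, 1.4114)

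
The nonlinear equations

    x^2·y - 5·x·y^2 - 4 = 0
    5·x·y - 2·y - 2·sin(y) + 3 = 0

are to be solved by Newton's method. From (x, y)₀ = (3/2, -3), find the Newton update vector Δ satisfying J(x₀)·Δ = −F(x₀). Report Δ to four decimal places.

At (3/2, -3): F = (-78.2500, -13.217760).
Jacobian J = [[2·x·y - 5·y^2, x^2 - 10·x·y], [5·y, 5·x - 2·cos(y) - 2]].
At the point, J = [[-54.0000, 47.2500], [-15.0000, 7.479985]] (det J = 304.830810).
Solving J·Δ = −F gives Δ = (-0.1287, 1.5090).

(-0.1287, 1.5090)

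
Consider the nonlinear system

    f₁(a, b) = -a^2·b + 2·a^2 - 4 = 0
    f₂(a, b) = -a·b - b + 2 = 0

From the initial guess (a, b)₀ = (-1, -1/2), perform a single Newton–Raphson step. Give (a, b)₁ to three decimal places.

(-5.000, 18.000)

At (-1, -1/2): F = (-1.500, 2.000).
Jacobian J = [[-2·a·b + 4·a, -a^2], [-b, -a - 1]].
At the point, J = [[-5.000, -1.000], [0.500, 0.000]] (det J = 0.500).
Solving J·Δ = −F gives Δ = (-4.000, 18.500).
Then the next iterate is (a, b)₁ = (-5.000, 18.000).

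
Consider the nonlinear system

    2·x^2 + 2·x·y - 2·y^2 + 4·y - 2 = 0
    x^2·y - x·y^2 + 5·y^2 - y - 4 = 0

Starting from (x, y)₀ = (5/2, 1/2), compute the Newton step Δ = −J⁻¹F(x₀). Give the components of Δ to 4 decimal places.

(-1.6924, 0.5881)

At (5/2, 1/2): F = (14.5000, -0.7500).
Jacobian J = [[4·x + 2·y, 2·x - 4·y + 4], [2·x·y - y^2, x^2 - 2·x·y + 10·y - 1]].
At the point, J = [[11.0000, 7.0000], [2.2500, 7.7500]] (det J = 69.5000).
Solving J·Δ = −F gives Δ = (-1.6924, 0.5881).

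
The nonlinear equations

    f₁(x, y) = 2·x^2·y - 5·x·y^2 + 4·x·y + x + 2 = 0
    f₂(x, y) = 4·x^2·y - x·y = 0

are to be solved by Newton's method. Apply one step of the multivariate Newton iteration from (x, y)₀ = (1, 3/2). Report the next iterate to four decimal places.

(0.5714, 1.5000)

At (1, 3/2): F = (0.7500, 4.5000).
Jacobian J = [[4·x·y - 5·y^2 + 4·y + 1, 2·x^2 - 10·x·y + 4·x], [8·x·y - y, 4·x^2 - x]].
At the point, J = [[1.7500, -9.0000], [10.5000, 3.0000]] (det J = 99.7500).
Solving J·Δ = −F gives Δ = (-0.4286, 0.0000).
Then the next iterate is (x, y)₁ = (0.5714, 1.5000).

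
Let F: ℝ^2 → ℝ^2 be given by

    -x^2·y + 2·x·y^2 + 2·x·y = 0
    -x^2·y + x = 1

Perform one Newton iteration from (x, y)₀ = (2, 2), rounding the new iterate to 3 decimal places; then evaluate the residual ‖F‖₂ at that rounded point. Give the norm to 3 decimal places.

5.066

At (2, 2): F = (16.000, -7.000).
Jacobian J = [[-2·x·y + 2·y^2 + 2·y, -x^2 + 4·x·y + 2·x], [-2·x·y + 1, -x^2]].
At the point, J = [[4.000, 16.000], [-7.000, -4.000]] (det J = 96.000).
Solving J·Δ = −F gives Δ = (-0.500, -0.875).
Then the next iterate is (x, y)₁ = (1.500, 1.125).
Re-evaluating at (1.500, 1.125): F = (4.64062, -2.03125), so ‖F‖₂ = 5.066.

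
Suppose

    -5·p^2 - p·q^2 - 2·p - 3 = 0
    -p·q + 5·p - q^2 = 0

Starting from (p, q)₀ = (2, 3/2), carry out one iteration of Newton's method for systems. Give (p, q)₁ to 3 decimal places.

(0.692, 1.535)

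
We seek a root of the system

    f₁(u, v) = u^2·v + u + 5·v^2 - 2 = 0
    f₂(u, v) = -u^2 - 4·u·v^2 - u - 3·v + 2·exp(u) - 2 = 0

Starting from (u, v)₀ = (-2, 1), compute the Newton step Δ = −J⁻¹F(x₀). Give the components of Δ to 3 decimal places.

At (-2, 1): F = (5.000, 1.27067).
Jacobian J = [[2·u·v + 1, u^2 + 10·v], [-2·u - 4·v^2 + 2·exp(u) - 1, -8·u·v - 3]].
At the point, J = [[-3.000, 14.000], [-0.72933, 13.000]] (det J = -28.78939).
Solving J·Δ = −F gives Δ = (1.640, -0.006).

(1.640, -0.006)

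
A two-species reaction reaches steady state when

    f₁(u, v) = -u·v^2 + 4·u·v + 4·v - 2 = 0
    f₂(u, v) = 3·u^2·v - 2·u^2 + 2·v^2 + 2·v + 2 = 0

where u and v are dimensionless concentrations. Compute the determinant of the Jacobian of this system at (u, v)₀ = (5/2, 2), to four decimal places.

J = [[-v^2 + 4·v, -2·u·v + 4·u + 4], [6·u·v - 4·u, 3·u^2 + 4·v + 2]].
At the point, J = [[4.0000, 4.0000], [20.0000, 28.7500]].
det J = 35.0000.

35.0000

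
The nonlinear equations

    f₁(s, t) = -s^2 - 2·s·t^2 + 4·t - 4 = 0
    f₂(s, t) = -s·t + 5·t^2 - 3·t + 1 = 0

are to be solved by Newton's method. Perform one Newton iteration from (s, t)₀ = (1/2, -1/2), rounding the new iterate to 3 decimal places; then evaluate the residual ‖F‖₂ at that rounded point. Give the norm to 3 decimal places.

13.311

At (1/2, -1/2): F = (-6.500, 4.000).
Jacobian J = [[-2·s - 2·t^2, -4·s·t + 4], [-t, -s + 10·t - 3]].
At the point, J = [[-1.500, 5.000], [0.500, -8.500]] (det J = 10.250).
Solving J·Δ = −F gives Δ = (-3.439, 0.268).
Then the next iterate is (s, t)₁ = (-2.939, -0.232).
Re-evaluating at (-2.939, -0.232): F = (-13.24934, 1.28327), so ‖F‖₂ = 13.311.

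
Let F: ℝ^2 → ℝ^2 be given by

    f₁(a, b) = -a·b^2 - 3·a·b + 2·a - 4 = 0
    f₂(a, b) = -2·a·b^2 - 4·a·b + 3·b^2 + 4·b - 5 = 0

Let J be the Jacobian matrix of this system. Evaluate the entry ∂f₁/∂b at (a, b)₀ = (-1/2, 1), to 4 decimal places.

∂f₁/∂b = -2·a·b - 3·a.
At (-1/2, 1) this is 2.5000.

2.5000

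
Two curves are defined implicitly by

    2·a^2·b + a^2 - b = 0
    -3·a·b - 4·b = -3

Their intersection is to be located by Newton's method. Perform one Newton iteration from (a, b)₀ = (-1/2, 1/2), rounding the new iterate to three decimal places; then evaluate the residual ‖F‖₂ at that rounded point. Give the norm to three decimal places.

0.709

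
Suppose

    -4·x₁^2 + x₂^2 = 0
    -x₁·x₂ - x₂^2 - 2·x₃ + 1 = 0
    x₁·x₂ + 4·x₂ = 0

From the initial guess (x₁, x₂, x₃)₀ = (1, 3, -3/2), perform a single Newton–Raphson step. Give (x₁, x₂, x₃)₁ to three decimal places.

At (1, 3, -3/2): F = (5.000, -8.000, 15.000).
Jacobian J = [[-8·x₁, 2·x₂, 0], [-x₂, -x₁ - 2·x₂, -2], [x₂, x₁ + 4, 0]].
At the point, J = [[-8.000, 6.000, 0.000], [-3.000, -7.000, -2.000], [3.000, 5.000, 0.000]] (det J = -116.000).
Solving J·Δ = −F gives Δ = (-1.121, -2.328, 5.828).
Then the next iterate is (x₁, x₂, x₃)₁ = (-0.121, 0.672, 4.328).

(-0.121, 0.672, 4.328)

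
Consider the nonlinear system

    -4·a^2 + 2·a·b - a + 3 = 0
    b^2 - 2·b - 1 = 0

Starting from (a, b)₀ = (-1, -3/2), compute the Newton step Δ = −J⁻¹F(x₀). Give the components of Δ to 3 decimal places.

(-0.325, 0.850)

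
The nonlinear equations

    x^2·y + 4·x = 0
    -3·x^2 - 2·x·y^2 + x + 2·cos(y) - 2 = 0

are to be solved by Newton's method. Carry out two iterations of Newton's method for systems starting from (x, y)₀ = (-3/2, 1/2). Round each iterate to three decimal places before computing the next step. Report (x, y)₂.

At (-3/2, 1/2): F = (-4.875, -7.74483).
Jacobian J = [[2·x·y + 4, x^2], [-6·x - 2·y^2 + 1, -4·x·y - 2·sin(y)]].
At the point, J = [[2.500, 2.250], [9.500, 2.04115]] (det J = -16.27213).
Solving J·Δ = −F gives Δ = (0.459, 1.656).
Then the next iterate is (x, y)₁ = (-1.041, 2.156).
Round to (-1.041, 2.156) and repeat: F = (-1.82758, 2.28105), J = [[-0.48879, 1.08368], [-2.05067, 7.31038]].
Δ = (-11.719, -3.599), so (x, y)₂ = (-12.760, -1.443).

(-12.760, -1.443)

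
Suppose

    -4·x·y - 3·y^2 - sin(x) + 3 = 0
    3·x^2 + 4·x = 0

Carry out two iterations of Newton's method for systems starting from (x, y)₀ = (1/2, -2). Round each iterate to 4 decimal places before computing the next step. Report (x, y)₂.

At (1/2, -2): F = (-5.479426, 2.7500).
Jacobian J = [[-4·y - cos(x), -4·x - 6·y], [6·x + 4, 0]].
At the point, J = [[7.122417, 10.0000], [7.0000, 0.0000]] (det J = -70.0000).
Solving J·Δ = −F gives Δ = (-0.3929, 0.8278).
Then the next iterate is (x, y)₁ = (0.1071, -1.1722).
Round to (0.1071, -1.1722) and repeat: F = (-0.726883, 0.462811), J = [[3.694530, 6.6048], [4.6426, 0.0000]].
Δ = (-0.0997, 0.1658), so (x, y)₂ = (0.0074, -1.0064).

(0.0074, -1.0064)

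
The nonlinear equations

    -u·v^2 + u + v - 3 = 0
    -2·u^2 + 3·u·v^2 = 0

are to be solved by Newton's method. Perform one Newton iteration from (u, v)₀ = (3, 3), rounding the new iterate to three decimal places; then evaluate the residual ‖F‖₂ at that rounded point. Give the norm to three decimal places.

20.192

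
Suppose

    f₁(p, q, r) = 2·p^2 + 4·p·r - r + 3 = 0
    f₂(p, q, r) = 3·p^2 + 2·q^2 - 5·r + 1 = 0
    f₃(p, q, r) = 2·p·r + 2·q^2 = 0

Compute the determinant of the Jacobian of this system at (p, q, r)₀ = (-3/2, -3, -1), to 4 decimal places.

-348.0000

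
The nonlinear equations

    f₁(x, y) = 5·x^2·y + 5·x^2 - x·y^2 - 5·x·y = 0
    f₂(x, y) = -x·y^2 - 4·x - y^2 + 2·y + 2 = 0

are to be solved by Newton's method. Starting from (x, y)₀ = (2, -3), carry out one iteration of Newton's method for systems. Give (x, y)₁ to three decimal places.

At (2, -3): F = (-28.000, -39.000).
Jacobian J = [[10·x·y + 10·x - y^2 - 5·y, 5·x^2 - 2·x·y - 5·x], [-y^2 - 4, -2·x·y - 2·y + 2]].
At the point, J = [[-34.000, 22.000], [-13.000, 20.000]] (det J = -394.000).
Solving J·Δ = −F gives Δ = (0.756, 2.442).
Then the next iterate is (x, y)₁ = (2.756, -0.558).

(2.756, -0.558)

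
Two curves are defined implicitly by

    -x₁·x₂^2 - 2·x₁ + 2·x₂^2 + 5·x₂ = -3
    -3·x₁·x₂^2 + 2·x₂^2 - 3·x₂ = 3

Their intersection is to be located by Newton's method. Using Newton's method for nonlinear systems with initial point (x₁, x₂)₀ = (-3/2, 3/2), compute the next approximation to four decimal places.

(-8.5217, -1.8043)

At (-3/2, 3/2): F = (21.3750, 7.1250).
Jacobian J = [[-x₂^2 - 2, -2·x₁·x₂ + 4·x₂ + 5], [-3·x₂^2, -6·x₁·x₂ + 4·x₂ - 3]].
At the point, J = [[-4.2500, 15.5000], [-6.7500, 16.5000]] (det J = 34.5000).
Solving J·Δ = −F gives Δ = (-7.0217, -3.3043).
Then the next iterate is (x₁, x₂)₁ = (-8.5217, -1.8043).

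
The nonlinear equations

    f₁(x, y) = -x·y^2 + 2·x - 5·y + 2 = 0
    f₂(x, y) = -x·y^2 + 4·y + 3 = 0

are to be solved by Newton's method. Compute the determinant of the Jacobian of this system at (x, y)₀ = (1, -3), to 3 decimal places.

-61.000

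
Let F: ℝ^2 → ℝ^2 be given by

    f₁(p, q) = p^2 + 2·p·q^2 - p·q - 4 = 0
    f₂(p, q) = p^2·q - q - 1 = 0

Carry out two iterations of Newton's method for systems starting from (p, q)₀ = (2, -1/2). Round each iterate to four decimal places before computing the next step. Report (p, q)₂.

(3.5557, 1.4458)

At (2, -1/2): F = (2.0000, -2.5000).
Jacobian J = [[2·p + 2·q^2 - q, 4·p·q - p], [2·p·q, p^2 - 1]].
At the point, J = [[5.0000, -6.0000], [-2.0000, 3.0000]] (det J = 3.0000).
Solving J·Δ = −F gives Δ = (3.0000, 2.8333).
Then the next iterate is (p, q)₁ = (5.0000, 2.3333).
Round to (5.0000, 2.3333) and repeat: F = (63.776389, 54.9992), J = [[18.555278, 41.6660], [23.3330, 24.0000]].
Δ = (-1.4443, -0.8875), so (p, q)₂ = (3.5557, 1.4458).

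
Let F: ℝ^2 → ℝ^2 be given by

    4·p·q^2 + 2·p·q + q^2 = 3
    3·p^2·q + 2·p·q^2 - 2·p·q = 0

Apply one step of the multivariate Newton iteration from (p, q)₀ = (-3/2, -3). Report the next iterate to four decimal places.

At (-3/2, -3): F = (-39.0000, -56.2500).
Jacobian J = [[4·q^2 + 2·q, 8·p·q + 2·p + 2·q], [6·p·q + 2·q^2 - 2·q, 3·p^2 + 4·p·q - 2·p]].
At the point, J = [[30.0000, 27.0000], [51.0000, 27.7500]] (det J = -544.5000).
Solving J·Δ = −F gives Δ = (0.8017, 0.5537).
Then the next iterate is (p, q)₁ = (-0.6983, -2.4463).

(-0.6983, -2.4463)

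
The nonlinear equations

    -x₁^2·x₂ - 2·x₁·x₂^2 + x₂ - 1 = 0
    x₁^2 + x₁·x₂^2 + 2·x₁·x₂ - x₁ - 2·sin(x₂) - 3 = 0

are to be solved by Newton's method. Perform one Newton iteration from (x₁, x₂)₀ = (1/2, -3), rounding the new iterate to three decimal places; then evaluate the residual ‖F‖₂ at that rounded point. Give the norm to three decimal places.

3.153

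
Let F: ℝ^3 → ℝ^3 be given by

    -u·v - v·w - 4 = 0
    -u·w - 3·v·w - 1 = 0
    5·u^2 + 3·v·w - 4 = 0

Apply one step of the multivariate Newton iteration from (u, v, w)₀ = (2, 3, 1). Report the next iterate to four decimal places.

(1.3108, -0.5968, 0.9527)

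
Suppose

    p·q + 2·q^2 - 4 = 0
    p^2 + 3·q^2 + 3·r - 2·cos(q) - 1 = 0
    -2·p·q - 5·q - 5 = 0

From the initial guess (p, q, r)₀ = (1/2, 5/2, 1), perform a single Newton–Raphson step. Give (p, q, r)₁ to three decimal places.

(-3.540, 2.533, -5.367)

At (1/2, 5/2, 1): F = (9.750, 22.60229, -20.000).
Jacobian J = [[q, p + 4·q, 0], [2·p, 6·q + 2·sin(q), 3], [-2·q, -2·p - 5, 0]].
At the point, J = [[2.500, 10.500, 0.000], [1.000, 16.19694, 3.000], [-5.000, -6.000, 0.000]] (det J = -112.500).
Solving J·Δ = −F gives Δ = (-4.040, 0.033, -6.367).
Then the next iterate is (p, q, r)₁ = (-3.540, 2.533, -5.367).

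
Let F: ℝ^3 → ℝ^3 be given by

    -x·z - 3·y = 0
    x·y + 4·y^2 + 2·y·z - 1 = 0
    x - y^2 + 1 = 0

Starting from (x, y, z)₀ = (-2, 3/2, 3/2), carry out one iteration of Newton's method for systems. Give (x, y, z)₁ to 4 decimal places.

(-1.2478, 0.6674, 1.5652)

At (-2, 3/2, 3/2): F = (-1.5000, 9.5000, -3.2500).
Jacobian J = [[-z, -3, -x], [y, x + 8·y + 2·z, 2·y], [1, -2·y, 0]].
At the point, J = [[-1.5000, -3.0000, 2.0000], [1.5000, 13.0000, 3.0000], [1.0000, -3.0000, 0.0000]] (det J = -57.5000).
Solving J·Δ = −F gives Δ = (0.7522, -0.8326, 0.0652).
Then the next iterate is (x, y, z)₁ = (-1.2478, 0.6674, 1.5652).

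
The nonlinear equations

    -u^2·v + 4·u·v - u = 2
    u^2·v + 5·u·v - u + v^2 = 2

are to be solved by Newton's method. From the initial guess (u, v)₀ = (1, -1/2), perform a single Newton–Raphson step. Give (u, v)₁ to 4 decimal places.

At (1, -1/2): F = (-4.5000, -5.7500).
Jacobian J = [[-2·u·v + 4·v - 1, -u^2 + 4·u], [2·u·v + 5·v - 1, u^2 + 5·u + 2·v]].
At the point, J = [[-2.0000, 3.0000], [-4.5000, 5.0000]] (det J = 3.5000).
Solving J·Δ = −F gives Δ = (1.5000, 2.5000).
Then the next iterate is (u, v)₁ = (2.5000, 2.0000).

(2.5000, 2.0000)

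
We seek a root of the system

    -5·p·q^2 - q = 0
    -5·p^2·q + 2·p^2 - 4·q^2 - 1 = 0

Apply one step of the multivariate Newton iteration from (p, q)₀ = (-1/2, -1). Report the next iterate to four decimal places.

At (-1/2, -1): F = (3.5000, -3.2500).
Jacobian J = [[-5·q^2, -10·p·q - 1], [-10·p·q + 4·p, -5·p^2 - 8·q]].
At the point, J = [[-5.0000, -6.0000], [-7.0000, 6.7500]] (det J = -75.7500).
Solving J·Δ = −F gives Δ = (0.0545, 0.5380).
Then the next iterate is (p, q)₁ = (-0.4455, -0.4620).

(-0.4455, -0.4620)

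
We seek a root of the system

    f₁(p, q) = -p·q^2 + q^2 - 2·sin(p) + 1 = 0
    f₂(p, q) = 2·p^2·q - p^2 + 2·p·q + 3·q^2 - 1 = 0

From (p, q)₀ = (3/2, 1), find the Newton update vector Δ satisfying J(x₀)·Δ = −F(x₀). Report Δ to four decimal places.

(-1.2423, -0.0769)

At (3/2, 1): F = (-1.494990, 7.2500).
Jacobian J = [[-q^2 - 2·cos(p), -2·p·q + 2·q], [4·p·q - 2·p + 2·q, 2·p^2 + 2·p + 6·q]].
At the point, J = [[-1.141474, -1.0000], [5.0000, 13.5000]] (det J = -10.409904).
Solving J·Δ = −F gives Δ = (-1.2423, -0.0769).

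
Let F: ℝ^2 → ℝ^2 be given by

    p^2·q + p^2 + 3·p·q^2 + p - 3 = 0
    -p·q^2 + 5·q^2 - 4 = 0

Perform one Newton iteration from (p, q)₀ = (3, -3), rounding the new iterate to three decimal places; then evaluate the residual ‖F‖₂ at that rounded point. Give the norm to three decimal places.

18.147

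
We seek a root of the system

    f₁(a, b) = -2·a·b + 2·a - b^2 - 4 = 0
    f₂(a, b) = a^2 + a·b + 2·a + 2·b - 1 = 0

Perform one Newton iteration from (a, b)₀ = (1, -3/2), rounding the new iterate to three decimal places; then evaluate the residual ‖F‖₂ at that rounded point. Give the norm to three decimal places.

At (1, -3/2): F = (-1.250, -2.500).
Jacobian J = [[-2·b + 2, -2·a - 2·b], [2·a + b + 2, a + 2]].
At the point, J = [[5.000, 1.000], [2.500, 3.000]] (det J = 12.500).
Solving J·Δ = −F gives Δ = (0.100, 0.750).
Then the next iterate is (a, b)₁ = (1.100, -0.750).
Re-evaluating at (1.100, -0.750): F = (-0.71250, 0.085), so ‖F‖₂ = 0.718.

0.718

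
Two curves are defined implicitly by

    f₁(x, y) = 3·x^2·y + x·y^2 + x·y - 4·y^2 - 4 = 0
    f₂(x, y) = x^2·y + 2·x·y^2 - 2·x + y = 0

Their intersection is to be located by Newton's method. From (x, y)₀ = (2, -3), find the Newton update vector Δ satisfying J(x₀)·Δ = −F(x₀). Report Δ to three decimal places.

At (2, -3): F = (-64.000, 17.000).
Jacobian J = [[6·x·y + y^2 + y, 3·x^2 + 2·x·y + x - 8·y], [2·x·y + 2·y^2 - 2, x^2 + 4·x·y + 1]].
At the point, J = [[-30.000, 26.000], [4.000, -19.000]] (det J = 466.000).
Solving J·Δ = −F gives Δ = (-1.661, 0.545).

(-1.661, 0.545)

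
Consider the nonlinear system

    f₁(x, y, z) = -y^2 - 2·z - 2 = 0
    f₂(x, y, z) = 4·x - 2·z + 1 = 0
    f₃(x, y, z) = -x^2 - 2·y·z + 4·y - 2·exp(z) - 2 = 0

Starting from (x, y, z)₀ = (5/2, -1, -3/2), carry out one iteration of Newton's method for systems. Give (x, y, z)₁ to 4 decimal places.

(-1.1490, -1.2980, -1.7980)

At (5/2, -1, -3/2): F = (0.0000, 14.0000, -15.696260).
Jacobian J = [[0, -2·y, -2], [4, 0, -2], [-2·x, -2·z + 4, -2·y - 2·exp(z)]].
At the point, J = [[0.0000, 2.0000, -2.0000], [4.0000, 0.0000, -2.0000], [-5.0000, 7.0000, 1.553740]] (det J = -48.429917).
Solving J·Δ = −F gives Δ = (-3.6490, -0.2980, -0.2980).
Then the next iterate is (x, y, z)₁ = (-1.1490, -1.2980, -1.7980).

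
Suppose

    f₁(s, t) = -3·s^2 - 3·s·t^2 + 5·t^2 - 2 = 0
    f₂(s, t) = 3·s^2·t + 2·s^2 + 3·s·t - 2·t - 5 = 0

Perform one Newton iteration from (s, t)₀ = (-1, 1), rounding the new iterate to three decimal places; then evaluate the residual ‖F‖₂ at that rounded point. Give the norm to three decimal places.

2.791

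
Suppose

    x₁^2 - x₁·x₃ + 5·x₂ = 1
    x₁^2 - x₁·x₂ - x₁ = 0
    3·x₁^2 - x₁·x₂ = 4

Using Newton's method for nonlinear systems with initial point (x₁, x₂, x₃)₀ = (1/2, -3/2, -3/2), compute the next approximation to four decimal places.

(1.5000, 2.5000, 28.5000)

At (1/2, -3/2, -3/2): F = (-7.5000, 0.5000, -2.5000).
Jacobian J = [[2·x₁ - x₃, 5, -x₁], [2·x₁ - x₂ - 1, -x₁, 0], [6·x₁ - x₂, -x₁, 0]].
At the point, J = [[2.5000, 5.0000, -0.5000], [1.5000, -0.5000, 0.0000], [4.5000, -0.5000, 0.0000]] (det J = -0.7500).
Solving J·Δ = −F gives Δ = (1.0000, 4.0000, 30.0000).
Then the next iterate is (x₁, x₂, x₃)₁ = (1.5000, 2.5000, 28.5000).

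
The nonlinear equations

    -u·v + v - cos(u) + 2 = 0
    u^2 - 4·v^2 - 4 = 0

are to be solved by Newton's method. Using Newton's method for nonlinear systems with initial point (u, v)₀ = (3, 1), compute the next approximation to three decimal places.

(3.314, 1.360)

At (3, 1): F = (0.98999, 1.000).
Jacobian J = [[-v + sin(u), -u + 1], [2·u, -8·v]].
At the point, J = [[-0.85888, -2.000], [6.000, -8.000]] (det J = 18.87104).
Solving J·Δ = −F gives Δ = (0.314, 0.360).
Then the next iterate is (u, v)₁ = (3.314, 1.360).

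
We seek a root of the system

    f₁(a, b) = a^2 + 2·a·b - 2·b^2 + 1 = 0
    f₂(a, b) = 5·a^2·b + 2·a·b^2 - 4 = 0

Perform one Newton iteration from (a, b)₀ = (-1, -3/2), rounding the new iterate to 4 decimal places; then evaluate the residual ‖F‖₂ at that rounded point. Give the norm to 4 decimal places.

At (-1, -3/2): F = (0.5000, -16.0000).
Jacobian J = [[2·a + 2·b, 2·a - 4·b], [10·a·b + 2·b^2, 5·a^2 + 4·a·b]].
At the point, J = [[-5.0000, 4.0000], [19.5000, 11.0000]] (det J = -133.0000).
Solving J·Δ = −F gives Δ = (0.5226, 0.5282).
Then the next iterate is (a, b)₁ = (-0.4774, -0.9718).
Re-evaluating at (-0.4774, -0.9718): F = (0.266995, -6.009127), so ‖F‖₂ = 6.0151.

6.0151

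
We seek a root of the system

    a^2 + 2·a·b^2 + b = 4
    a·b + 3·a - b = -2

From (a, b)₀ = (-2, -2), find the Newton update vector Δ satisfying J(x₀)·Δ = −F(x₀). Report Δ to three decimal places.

At (-2, -2): F = (-18.000, 2.000).
Jacobian J = [[2·a + 2·b^2, 4·a·b + 1], [b + 3, a - 1]].
At the point, J = [[4.000, 17.000], [1.000, -3.000]] (det J = -29.000).
Solving J·Δ = −F gives Δ = (0.690, 0.897).

(0.690, 0.897)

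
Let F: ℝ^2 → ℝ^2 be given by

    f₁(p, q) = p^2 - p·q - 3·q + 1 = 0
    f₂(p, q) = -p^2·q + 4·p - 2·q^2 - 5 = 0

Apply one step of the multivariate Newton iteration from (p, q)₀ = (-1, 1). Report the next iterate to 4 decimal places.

At (-1, 1): F = (0.0000, -12.0000).
Jacobian J = [[2·p - q, -p - 3], [-2·p·q + 4, -p^2 - 4·q]].
At the point, J = [[-3.0000, -2.0000], [6.0000, -5.0000]] (det J = 27.0000).
Solving J·Δ = −F gives Δ = (0.8889, -1.3333).
Then the next iterate is (p, q)₁ = (-0.1111, -0.3333).

(-0.1111, -0.3333)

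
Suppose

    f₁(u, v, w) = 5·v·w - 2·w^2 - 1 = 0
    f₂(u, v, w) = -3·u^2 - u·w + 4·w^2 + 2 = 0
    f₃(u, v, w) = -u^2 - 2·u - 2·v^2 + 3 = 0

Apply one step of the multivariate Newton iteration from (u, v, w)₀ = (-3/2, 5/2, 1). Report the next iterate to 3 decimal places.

At (-3/2, 5/2, 1): F = (9.500, 0.750, -8.750).
Jacobian J = [[0, 5·w, 5·v - 4·w], [-6·u - w, 0, -u + 8·w], [-2·u - 2, -4·v, 0]].
At the point, J = [[0.000, 5.000, 8.500], [8.000, 0.000, 9.500], [1.000, -10.000, 0.000]] (det J = -632.500).
Solving J·Δ = −F gives Δ = (0.669, -0.808, -0.642).
Then the next iterate is (u, v, w)₁ = (-0.831, 1.692, 0.358).

(-0.831, 1.692, 0.358)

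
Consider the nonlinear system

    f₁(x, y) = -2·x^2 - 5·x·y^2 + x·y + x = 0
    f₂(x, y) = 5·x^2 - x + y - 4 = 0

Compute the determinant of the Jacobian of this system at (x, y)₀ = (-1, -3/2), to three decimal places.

J = [[-4·x - 5·y^2 + y + 1, -10·x·y + x], [10·x - 1, 1]].
At the point, J = [[-7.750, -16.000], [-11.000, 1.000]].
det J = -183.750.

-183.750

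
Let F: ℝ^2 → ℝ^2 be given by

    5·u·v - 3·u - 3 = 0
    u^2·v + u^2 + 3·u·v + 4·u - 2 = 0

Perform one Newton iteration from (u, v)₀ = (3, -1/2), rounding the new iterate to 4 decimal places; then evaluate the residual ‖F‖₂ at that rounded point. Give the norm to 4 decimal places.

4.1359

At (3, -1/2): F = (-19.5000, 10.0000).
Jacobian J = [[5·v - 3, 5·u], [2·u·v + 2·u + 3·v + 4, u^2 + 3·u]].
At the point, J = [[-5.5000, 15.0000], [5.5000, 18.0000]] (det J = -181.5000).
Solving J·Δ = −F gives Δ = (-2.7603, 0.2879).
Then the next iterate is (u, v)₁ = (0.2397, -0.2121).
Re-evaluating at (0.2397, -0.2121): F = (-3.973302, -1.148451), so ‖F‖₂ = 4.1359.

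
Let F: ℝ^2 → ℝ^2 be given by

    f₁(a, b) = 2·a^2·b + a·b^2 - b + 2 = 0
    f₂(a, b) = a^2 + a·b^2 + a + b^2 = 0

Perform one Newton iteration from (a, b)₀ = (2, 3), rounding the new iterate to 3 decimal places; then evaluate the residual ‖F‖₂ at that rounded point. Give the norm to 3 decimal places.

15.435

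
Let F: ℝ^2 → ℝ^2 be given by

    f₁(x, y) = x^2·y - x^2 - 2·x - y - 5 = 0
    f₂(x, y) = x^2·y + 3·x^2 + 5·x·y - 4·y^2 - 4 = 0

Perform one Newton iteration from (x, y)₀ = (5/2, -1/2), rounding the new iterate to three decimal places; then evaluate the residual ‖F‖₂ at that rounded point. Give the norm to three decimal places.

7.528

At (5/2, -1/2): F = (-18.875, 4.375).
Jacobian J = [[2·x·y - 2·x - 2, x^2 - 1], [2·x·y + 6·x + 5·y, x^2 + 5·x - 8·y]].
At the point, J = [[-9.500, 5.250], [10.000, 22.750]] (det J = -268.625).
Solving J·Δ = −F gives Δ = (-1.684, 0.548).
Then the next iterate is (x, y)₁ = (0.816, 0.048).
Re-evaluating at (0.816, 0.048): F = (-7.31389, -1.78385), so ‖F‖₂ = 7.528.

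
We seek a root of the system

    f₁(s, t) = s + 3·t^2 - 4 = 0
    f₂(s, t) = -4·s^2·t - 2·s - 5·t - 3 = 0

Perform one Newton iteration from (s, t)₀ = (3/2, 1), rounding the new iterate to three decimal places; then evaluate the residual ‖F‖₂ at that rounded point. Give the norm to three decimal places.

At (3/2, 1): F = (0.500, -20.000).
Jacobian J = [[1, 6·t], [-8·s·t - 2, -4·s^2 - 5]].
At the point, J = [[1.000, 6.000], [-14.000, -14.000]] (det J = 70.000).
Solving J·Δ = −F gives Δ = (-1.614, 0.186).
Then the next iterate is (s, t)₁ = (-0.114, 1.186).
Re-evaluating at (-0.114, 1.186): F = (0.10579, -8.76365), so ‖F‖₂ = 8.764.

8.764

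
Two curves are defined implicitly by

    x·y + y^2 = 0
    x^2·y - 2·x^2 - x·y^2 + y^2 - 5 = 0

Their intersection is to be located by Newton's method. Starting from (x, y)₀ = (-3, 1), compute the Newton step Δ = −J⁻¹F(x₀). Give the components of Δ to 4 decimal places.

(2.0000, 0.0000)

At (-3, 1): F = (-2.0000, -10.0000).
Jacobian J = [[y, x + 2·y], [2·x·y - 4·x - y^2, x^2 - 2·x·y + 2·y]].
At the point, J = [[1.0000, -1.0000], [5.0000, 17.0000]] (det J = 22.0000).
Solving J·Δ = −F gives Δ = (2.0000, 0.0000).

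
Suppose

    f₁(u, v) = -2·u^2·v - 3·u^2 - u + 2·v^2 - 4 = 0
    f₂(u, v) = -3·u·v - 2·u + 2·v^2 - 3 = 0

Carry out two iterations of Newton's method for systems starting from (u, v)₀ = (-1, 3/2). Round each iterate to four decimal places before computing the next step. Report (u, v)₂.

(0.0544, 1.2447)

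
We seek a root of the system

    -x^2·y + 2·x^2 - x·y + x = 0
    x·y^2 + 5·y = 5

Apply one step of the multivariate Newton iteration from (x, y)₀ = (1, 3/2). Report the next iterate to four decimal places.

At (1, 3/2): F = (0.0000, 4.7500).
Jacobian J = [[-2·x·y + 4·x - y + 1, -x^2 - x], [y^2, 2·x·y + 5]].
At the point, J = [[0.5000, -2.0000], [2.2500, 8.0000]] (det J = 8.5000).
Solving J·Δ = −F gives Δ = (-1.1176, -0.2794).
Then the next iterate is (x, y)₁ = (-0.1176, 1.2206).

(-0.1176, 1.2206)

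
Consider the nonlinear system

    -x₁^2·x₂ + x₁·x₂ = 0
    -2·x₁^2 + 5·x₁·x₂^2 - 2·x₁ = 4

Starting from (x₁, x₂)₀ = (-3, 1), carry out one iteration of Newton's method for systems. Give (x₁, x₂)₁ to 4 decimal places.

(-3.4000, -0.2333)

At (-3, 1): F = (-12.0000, -31.0000).
Jacobian J = [[-2·x₁·x₂ + x₂, -x₁^2 + x₁], [-4·x₁ + 5·x₂^2 - 2, 10·x₁·x₂]].
At the point, J = [[7.0000, -12.0000], [15.0000, -30.0000]] (det J = -30.0000).
Solving J·Δ = −F gives Δ = (-0.4000, -1.2333).
Then the next iterate is (x₁, x₂)₁ = (-3.4000, -0.2333).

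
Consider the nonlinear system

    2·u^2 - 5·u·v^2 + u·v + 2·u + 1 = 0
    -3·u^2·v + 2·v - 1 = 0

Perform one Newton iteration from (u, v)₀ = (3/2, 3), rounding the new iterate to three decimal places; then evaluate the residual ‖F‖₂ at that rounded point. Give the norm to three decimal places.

16.051

At (3/2, 3): F = (-54.500, -15.250).
Jacobian J = [[4·u - 5·v^2 + v + 2, -10·u·v + u], [-6·u·v, -3·u^2 + 2]].
At the point, J = [[-34.000, -43.500], [-27.000, -4.750]] (det J = -1013.000).
Solving J·Δ = −F gives Δ = (-0.399, -0.941).
Then the next iterate is (u, v)₁ = (1.101, 2.059).
Re-evaluating at (1.101, 2.059): F = (-15.44498, -4.36977), so ‖F‖₂ = 16.051.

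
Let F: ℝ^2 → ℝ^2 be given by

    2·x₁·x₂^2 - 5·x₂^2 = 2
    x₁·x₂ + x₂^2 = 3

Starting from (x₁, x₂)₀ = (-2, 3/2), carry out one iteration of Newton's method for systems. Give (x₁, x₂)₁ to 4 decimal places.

(0.7444, 1.1333)

At (-2, 3/2): F = (-22.2500, -3.7500).
Jacobian J = [[2·x₂^2, 4·x₁·x₂ - 10·x₂], [x₂, x₁ + 2·x₂]].
At the point, J = [[4.5000, -27.0000], [1.5000, 1.0000]] (det J = 45.0000).
Solving J·Δ = −F gives Δ = (2.7444, -0.3667).
Then the next iterate is (x₁, x₂)₁ = (0.7444, 1.1333).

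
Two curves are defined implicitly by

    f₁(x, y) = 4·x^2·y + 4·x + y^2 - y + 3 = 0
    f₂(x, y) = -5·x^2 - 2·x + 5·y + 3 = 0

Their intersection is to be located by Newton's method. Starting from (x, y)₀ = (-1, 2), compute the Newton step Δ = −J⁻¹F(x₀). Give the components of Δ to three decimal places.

(-0.216, -1.655)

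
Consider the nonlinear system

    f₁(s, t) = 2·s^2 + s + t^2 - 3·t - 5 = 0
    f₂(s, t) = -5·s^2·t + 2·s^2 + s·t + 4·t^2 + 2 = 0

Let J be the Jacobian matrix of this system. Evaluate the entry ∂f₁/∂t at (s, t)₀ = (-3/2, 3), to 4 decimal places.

3.0000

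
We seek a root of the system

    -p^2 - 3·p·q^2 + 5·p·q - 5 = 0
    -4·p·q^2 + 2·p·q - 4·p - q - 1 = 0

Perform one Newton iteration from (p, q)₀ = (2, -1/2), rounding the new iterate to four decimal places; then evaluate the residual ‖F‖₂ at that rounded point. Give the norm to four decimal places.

At (2, -1/2): F = (-15.5000, -12.5000).
Jacobian J = [[-2·p - 3·q^2 + 5·q, -6·p·q + 5·p], [-4·q^2 + 2·q - 4, -8·p·q + 2·p - 1]].
At the point, J = [[-7.2500, 16.0000], [-6.0000, 11.0000]] (det J = 16.2500).
Solving J·Δ = −F gives Δ = (-1.8154, 0.1462).
Then the next iterate is (p, q)₁ = (0.1846, -0.3538).
Re-evaluating at (0.1846, -0.3538): F = (-5.429956, -1.607652), so ‖F‖₂ = 5.6629.

5.6629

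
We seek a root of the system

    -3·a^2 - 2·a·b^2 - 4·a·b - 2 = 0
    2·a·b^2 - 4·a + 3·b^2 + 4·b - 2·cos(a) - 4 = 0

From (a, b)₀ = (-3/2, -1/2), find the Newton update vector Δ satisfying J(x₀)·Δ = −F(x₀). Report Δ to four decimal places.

At (-3/2, -1/2): F = (-11.0000, -0.141474).
Jacobian J = [[-6·a - 2·b^2 - 4·b, -4·a·b - 4·a], [2·b^2 + 2·sin(a) - 4, 4·a·b + 6·b + 4]].
At the point, J = [[10.5000, 3.0000], [-5.494990, 4.0000]] (det J = 58.484970).
Solving J·Δ = −F gives Δ = (0.7451, 1.0589).

(0.7451, 1.0589)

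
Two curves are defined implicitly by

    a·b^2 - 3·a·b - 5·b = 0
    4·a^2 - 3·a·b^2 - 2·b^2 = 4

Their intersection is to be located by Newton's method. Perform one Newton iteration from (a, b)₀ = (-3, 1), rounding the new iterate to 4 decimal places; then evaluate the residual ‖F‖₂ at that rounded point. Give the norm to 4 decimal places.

10.6268

At (-3, 1): F = (1.0000, 39.0000).
Jacobian J = [[b^2 - 3·b, 2·a·b - 3·a - 5], [8·a - 3·b^2, -6·a·b - 4·b]].
At the point, J = [[-2.0000, -2.0000], [-27.0000, 14.0000]] (det J = -82.0000).
Solving J·Δ = −F gives Δ = (1.1220, -0.6220).
Then the next iterate is (a, b)₁ = (-1.8780, 0.3780).
Re-evaluating at (-1.8780, 0.3780): F = (-0.028684, 10.626776), so ‖F‖₂ = 10.6268.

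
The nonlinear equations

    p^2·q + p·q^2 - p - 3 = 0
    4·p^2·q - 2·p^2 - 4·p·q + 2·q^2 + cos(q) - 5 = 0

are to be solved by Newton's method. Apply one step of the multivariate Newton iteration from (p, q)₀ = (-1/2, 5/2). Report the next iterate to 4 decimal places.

(-5.3759, -5.6816)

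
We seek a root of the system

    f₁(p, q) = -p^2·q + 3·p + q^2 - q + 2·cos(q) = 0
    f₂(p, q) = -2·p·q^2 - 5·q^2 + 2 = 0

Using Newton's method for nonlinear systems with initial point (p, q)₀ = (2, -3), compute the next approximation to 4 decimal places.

(0.9201, -1.8970)

At (2, -3): F = (28.020015, -79.0000).
Jacobian J = [[-2·p·q + 3, -p^2 + 2·q - 2·sin(q) - 1], [-2·q^2, -4·p·q - 10·q]].
At the point, J = [[15.0000, -10.717760], [-18.0000, 54.0000]] (det J = 617.080320).
Solving J·Δ = −F gives Δ = (-1.0799, 1.1030).
Then the next iterate is (p, q)₁ = (0.9201, -1.8970).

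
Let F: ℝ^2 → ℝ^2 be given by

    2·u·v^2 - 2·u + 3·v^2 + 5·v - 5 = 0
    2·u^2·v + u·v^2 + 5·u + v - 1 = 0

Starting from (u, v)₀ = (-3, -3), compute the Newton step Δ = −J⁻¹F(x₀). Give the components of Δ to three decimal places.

(1.403, 0.806)

At (-3, -3): F = (-41.000, -100.000).
Jacobian J = [[2·v^2 - 2, 4·u·v + 6·v + 5], [4·u·v + v^2 + 5, 2·u^2 + 2·u·v + 1]].
At the point, J = [[16.000, 23.000], [50.000, 37.000]] (det J = -558.000).
Solving J·Δ = −F gives Δ = (1.403, 0.806).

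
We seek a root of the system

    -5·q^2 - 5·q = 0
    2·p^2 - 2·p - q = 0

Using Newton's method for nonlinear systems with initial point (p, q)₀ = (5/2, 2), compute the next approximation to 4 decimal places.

(1.6625, 0.8000)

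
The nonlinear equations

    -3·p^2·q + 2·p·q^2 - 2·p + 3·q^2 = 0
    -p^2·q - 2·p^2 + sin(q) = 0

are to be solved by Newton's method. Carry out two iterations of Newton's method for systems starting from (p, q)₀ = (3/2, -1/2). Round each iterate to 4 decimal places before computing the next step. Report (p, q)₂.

(0.0643, -0.5107)

At (3/2, -1/2): F = (1.8750, -3.854426).
Jacobian J = [[-6·p·q + 2·q^2 - 2, -3·p^2 + 4·p·q + 6·q], [-2·p·q - 4·p, -p^2 + cos(q)]].
At the point, J = [[3.0000, -12.7500], [-4.5000, -1.372417]] (det J = -61.492252).
Solving J·Δ = −F gives Δ = (-0.8410, -0.0508).
Then the next iterate is (p, q)₁ = (0.6590, -0.5508).
Round to (0.6590, -0.5508) and repeat: F = (0.709604, -1.152729), J = [[0.784624, -6.059552], [-1.910046, 0.417825]].
Δ = (-0.5947, 0.0401), so (p, q)₂ = (0.0643, -0.5107).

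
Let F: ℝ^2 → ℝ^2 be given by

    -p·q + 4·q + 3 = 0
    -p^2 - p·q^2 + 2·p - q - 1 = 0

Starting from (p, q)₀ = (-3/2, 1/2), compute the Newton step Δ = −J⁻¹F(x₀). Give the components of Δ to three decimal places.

At (-3/2, 1/2): F = (5.750, -6.375).
Jacobian J = [[-q, -p + 4], [-2·p - q^2 + 2, -2·p·q - 1]].
At the point, J = [[-0.500, 5.500], [4.750, 0.500]] (det J = -26.375).
Solving J·Δ = −F gives Δ = (1.438, -0.915).

(1.438, -0.915)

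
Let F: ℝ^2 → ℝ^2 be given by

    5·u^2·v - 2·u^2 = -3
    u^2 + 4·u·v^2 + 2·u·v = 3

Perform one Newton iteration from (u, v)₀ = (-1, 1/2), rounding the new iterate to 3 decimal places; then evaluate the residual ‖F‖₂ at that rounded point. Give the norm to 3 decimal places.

At (-1, 1/2): F = (3.500, -4.000).
Jacobian J = [[10·u·v - 4·u, 5·u^2], [2·u + 4·v^2 + 2·v, 8·u·v + 2·u]].
At the point, J = [[-1.000, 5.000], [0.000, -6.000]] (det J = 6.000).
Solving J·Δ = −F gives Δ = (0.167, -0.667).
Then the next iterate is (u, v)₁ = (-0.833, -0.167).
Re-evaluating at (-0.833, -0.167): F = (1.03282, -2.12082), so ‖F‖₂ = 2.359.

2.359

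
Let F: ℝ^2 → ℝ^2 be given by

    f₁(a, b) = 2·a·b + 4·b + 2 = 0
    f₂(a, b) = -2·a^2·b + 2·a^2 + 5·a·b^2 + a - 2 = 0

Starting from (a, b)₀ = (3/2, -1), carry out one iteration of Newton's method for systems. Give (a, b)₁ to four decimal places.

At (3/2, -1): F = (-5.0000, 16.0000).
Jacobian J = [[2·b, 2·a + 4], [-4·a·b + 4·a + 5·b^2 + 1, -2·a^2 + 10·a·b]].
At the point, J = [[-2.0000, 7.0000], [18.0000, -19.5000]] (det J = -87.0000).
Solving J·Δ = −F gives Δ = (-0.1667, 0.6667).
Then the next iterate is (a, b)₁ = (1.3333, -0.3333).

(1.3333, -0.3333)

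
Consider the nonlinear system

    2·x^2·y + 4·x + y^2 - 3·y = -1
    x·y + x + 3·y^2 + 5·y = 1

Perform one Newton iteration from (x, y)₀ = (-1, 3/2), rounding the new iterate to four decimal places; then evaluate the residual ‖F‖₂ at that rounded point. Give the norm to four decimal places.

2.7384

At (-1, 3/2): F = (-2.2500, 10.7500).
Jacobian J = [[4·x·y + 4, 2·x^2 + 2·y - 3], [y + 1, x + 6·y + 5]].
At the point, J = [[-2.0000, 2.0000], [2.5000, 13.0000]] (det J = -31.0000).
Solving J·Δ = −F gives Δ = (-1.6371, -0.5121).
Then the next iterate is (x, y)₁ = (-2.6371, 0.9879).
Re-evaluating at (-2.6371, 0.9879): F = (2.204145, 1.625048), so ‖F‖₂ = 2.7384.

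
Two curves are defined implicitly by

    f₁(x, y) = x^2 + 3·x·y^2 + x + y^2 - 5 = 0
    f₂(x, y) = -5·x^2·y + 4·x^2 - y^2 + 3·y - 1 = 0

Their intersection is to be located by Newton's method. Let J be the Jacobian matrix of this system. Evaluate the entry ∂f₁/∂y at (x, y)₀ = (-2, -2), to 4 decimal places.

∂f₁/∂y = 6·x·y + 2·y.
At (-2, -2) this is 20.0000.

20.0000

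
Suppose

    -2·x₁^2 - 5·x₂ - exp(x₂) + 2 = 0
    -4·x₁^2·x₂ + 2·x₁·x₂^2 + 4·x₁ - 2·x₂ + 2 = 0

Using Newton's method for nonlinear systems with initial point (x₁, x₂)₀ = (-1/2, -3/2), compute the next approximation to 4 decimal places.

(-1.4000, -0.1642)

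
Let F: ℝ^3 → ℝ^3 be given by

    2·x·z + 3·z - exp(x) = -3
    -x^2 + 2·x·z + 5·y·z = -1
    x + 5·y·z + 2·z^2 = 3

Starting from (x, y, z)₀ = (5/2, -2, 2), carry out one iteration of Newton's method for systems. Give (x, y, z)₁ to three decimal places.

At (5/2, -2, 2): F = (6.81751, -15.250, -12.500).
Jacobian J = [[2·z - exp(x), 0, 2·x + 3], [-2·x + 2·z, 5·z, 2·x + 5·y], [1, 5·z, 5·y + 4·z]].
At the point, J = [[-8.18249, 0.000, 8.000], [-1.000, 10.000, -5.000], [1.000, 10.000, -2.000]] (det J = -405.47482).
Solving J·Δ = −F gives Δ = (-0.038, 1.076, -0.891).
Then the next iterate is (x, y, z)₁ = (2.462, -0.924, 1.109).

(2.462, -0.924, 1.109)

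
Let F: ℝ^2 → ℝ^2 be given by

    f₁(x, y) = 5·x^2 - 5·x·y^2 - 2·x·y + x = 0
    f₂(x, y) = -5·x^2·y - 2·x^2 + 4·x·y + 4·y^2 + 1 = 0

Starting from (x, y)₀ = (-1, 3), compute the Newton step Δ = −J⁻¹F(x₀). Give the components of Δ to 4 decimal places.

(0.2399, -1.2690)

At (-1, 3): F = (55.0000, 8.0000).
Jacobian J = [[10·x - 5·y^2 - 2·y + 1, -10·x·y - 2·x], [-10·x·y - 4·x + 4·y, -5·x^2 + 4·x + 8·y]].
At the point, J = [[-60.0000, 32.0000], [46.0000, 15.0000]] (det J = -2372.0000).
Solving J·Δ = −F gives Δ = (0.2399, -1.2690).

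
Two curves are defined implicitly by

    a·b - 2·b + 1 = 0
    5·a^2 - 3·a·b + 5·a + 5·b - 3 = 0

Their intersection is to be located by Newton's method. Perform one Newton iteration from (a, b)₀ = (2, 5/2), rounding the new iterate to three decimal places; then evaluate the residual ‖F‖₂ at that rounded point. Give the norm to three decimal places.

22.896

At (2, 5/2): F = (1.000, 24.500).
Jacobian J = [[b, a - 2], [10·a - 3·b + 5, -3·a + 5]].
At the point, J = [[2.500, 0.000], [17.500, -1.000]] (det J = -2.500).
Solving J·Δ = −F gives Δ = (-0.400, 17.500).
Then the next iterate is (a, b)₁ = (1.600, 20.000).
Re-evaluating at (1.600, 20.000): F = (-7.000, 21.800), so ‖F‖₂ = 22.896.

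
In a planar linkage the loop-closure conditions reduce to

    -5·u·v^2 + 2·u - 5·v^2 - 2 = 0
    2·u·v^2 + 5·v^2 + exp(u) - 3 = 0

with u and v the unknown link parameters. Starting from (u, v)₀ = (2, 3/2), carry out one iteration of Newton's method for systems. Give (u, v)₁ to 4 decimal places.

At (2, 3/2): F = (-31.7500, 24.639056).
Jacobian J = [[-5·v^2 + 2, -10·u·v - 10·v], [2·v^2 + exp(u), 4·u·v + 10·v]].
At the point, J = [[-9.2500, -45.0000], [11.889056, 27.0000]] (det J = 285.257524).
Solving J·Δ = −F gives Δ = (-0.8817, -0.5243).
Then the next iterate is (u, v)₁ = (1.1183, 0.9757).

(1.1183, 0.9757)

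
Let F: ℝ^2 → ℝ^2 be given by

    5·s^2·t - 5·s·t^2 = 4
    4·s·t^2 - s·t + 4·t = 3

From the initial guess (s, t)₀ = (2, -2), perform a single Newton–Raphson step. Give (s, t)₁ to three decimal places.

(0.583, -2.017)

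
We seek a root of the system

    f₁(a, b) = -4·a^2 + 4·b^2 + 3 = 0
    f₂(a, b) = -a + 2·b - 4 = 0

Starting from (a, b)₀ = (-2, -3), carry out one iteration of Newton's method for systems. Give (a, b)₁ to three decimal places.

(16.250, 10.125)

At (-2, -3): F = (23.000, -8.000).
Jacobian J = [[-8·a, 8·b], [-1, 2]].
At the point, J = [[16.000, -24.000], [-1.000, 2.000]] (det J = 8.000).
Solving J·Δ = −F gives Δ = (18.250, 13.125).
Then the next iterate is (a, b)₁ = (16.250, 10.125).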